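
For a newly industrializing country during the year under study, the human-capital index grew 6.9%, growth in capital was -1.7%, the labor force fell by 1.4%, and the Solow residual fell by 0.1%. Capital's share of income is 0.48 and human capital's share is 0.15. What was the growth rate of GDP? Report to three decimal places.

-0.399%

Labor's share = 1 − 0.48 − 0.15 = 0.37.
Capital: 0.48 × (-1.7) = -0.816 pp.
The human-capital index: 0.15 × 6.9 = 1.035 pp.
The labor force: 0.37 × (-1.4) = -0.518 pp.
Output growth = -0.1 + (-0.299) = -0.399%.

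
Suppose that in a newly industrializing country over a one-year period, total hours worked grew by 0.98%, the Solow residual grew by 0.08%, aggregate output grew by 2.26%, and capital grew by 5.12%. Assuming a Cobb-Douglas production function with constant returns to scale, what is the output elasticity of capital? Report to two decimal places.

0.29

gY = gA + α·gK + (1−α)·gL, so gY − gA − gL = α(gK − gL).
2.26 − 0.08 − 0.98 = α × (5.12 − 0.98).
1.2 = 4.14 α, so α = 0.2899.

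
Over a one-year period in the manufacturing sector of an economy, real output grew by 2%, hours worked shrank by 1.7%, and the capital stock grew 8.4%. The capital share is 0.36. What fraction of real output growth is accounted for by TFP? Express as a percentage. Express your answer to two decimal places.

TFP accounted for 3.20% of growth.

Labor's share = 1 − 0.36 = 0.64.
The capital stock: 0.36 × 8.4 = 3.024 pp.
Hours worked: 0.64 × (-1.7) = -1.088 pp.
TFP growth = 2 − 1.936 = 0.064%.
TFP share of growth = 0.064 / 2 × 100 = 3.2%.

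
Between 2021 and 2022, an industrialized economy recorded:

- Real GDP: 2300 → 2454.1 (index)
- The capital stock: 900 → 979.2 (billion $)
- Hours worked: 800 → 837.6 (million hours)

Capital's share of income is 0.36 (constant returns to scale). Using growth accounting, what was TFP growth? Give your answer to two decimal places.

Real GDP growth = (2454.1 − 2300) / 2300 = 6.7%.
The capital stock growth = (979.2 − 900) / 900 = 8.8%.
Hours worked growth = (837.6 − 800) / 800 = 4.7%.
Labor's share = 1 − 0.36 = 0.64.
The capital stock: 0.36 × 8.8 = 3.168 pp.
Hours worked: 0.64 × 4.7 = 3.008 pp.
TFP growth = 6.7 − 6.176 = 0.524%.

TFP grew 0.52%.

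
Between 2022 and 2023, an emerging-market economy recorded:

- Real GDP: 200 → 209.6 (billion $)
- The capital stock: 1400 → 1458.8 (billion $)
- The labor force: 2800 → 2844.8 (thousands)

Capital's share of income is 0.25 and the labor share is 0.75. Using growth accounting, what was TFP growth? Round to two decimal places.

TFP grew 2.55%.

Real GDP growth = (209.6 − 200) / 200 = 4.8%.
The capital stock growth = (1458.8 − 1400) / 1400 = 4.2%.
The labor force growth = (2844.8 − 2800) / 2800 = 1.6%.
Labor's share = 1 − 0.25 = 0.75.
The capital stock: 0.25 × 4.2 = 1.05 pp.
The labor force: 0.75 × 1.6 = 1.2 pp.
TFP growth = 4.8 − 2.25 = 2.55%.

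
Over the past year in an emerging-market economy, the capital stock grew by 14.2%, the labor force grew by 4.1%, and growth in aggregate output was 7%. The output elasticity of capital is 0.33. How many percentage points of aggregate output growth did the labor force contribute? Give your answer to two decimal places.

Labor's share = 1 − 0.33 = 0.67.
Contribution = share × growth = 0.67 × 4.1 = 2.747 pp.

2.75 percentage points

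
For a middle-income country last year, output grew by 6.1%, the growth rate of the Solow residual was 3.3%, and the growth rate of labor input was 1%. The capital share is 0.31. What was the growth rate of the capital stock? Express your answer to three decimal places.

Labor's share = 1 − 0.31 = 0.69.
gY = gA + 0.69×1 + 0.31×g.
0.31×g = 6.1 − 3.3 − 0.69 = 2.11.
g = 2.11 / 0.31 = 6.80645%.

6.806%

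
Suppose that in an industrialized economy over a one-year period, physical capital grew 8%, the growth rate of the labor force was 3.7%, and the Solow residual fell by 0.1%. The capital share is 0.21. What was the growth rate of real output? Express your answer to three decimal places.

Real output growth was 4.503%.

Labor's share = 1 − 0.21 = 0.79.
Physical capital: 0.21 × 8 = 1.68 pp.
The labor force: 0.79 × 3.7 = 2.923 pp.
Output growth = -0.1 + 4.603 = 4.503%.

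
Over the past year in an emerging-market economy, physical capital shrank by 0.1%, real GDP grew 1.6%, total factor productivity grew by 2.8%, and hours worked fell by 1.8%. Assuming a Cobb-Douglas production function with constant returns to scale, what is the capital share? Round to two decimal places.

α = 0.35

gY = gA + α·gK + (1−α)·gL, so gY − gA − gL = α(gK − gL).
1.6 − 2.8 + 1.8 = α × (-0.1 − (-1.8)).
0.6 = 1.7 α, so α = 0.3529.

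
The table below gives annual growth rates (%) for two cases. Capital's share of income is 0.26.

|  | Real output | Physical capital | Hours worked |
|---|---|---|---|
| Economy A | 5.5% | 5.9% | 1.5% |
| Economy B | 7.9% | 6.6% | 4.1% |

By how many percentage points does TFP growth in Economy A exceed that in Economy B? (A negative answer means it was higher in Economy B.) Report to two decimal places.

Labor's share = 1 − 0.26 = 0.74.
Economy A: TFP = 5.5 − 1.534 − 1.11 = 2.856%.
Economy B: TFP = 7.9 − 1.716 − 3.034 = 3.15%.
Difference = 2.856 − (3.15) = -0.294 pp.

-0.29 percentage points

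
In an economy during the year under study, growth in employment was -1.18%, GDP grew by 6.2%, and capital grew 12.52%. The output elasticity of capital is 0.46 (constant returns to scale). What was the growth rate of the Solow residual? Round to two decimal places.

Labor's share = 1 − 0.46 = 0.54.
Capital: 0.46 × 12.52 = 5.7592 pp.
Employment: 0.54 × (-1.18) = -0.6372 pp.
TFP growth = 6.2 − 5.122 = 1.078%.

The Solow residual grew 1.08%.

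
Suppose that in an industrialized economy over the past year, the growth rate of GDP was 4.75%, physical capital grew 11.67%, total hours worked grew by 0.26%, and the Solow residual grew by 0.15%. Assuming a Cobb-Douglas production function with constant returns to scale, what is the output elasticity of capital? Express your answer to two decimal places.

gY = gA + α·gK + (1−α)·gL, so gY − gA − gL = α(gK − gL).
4.75 − 0.15 − 0.26 = α × (11.67 − 0.26).
4.34 = 11.41 α, so α = 0.3804.

α = 0.38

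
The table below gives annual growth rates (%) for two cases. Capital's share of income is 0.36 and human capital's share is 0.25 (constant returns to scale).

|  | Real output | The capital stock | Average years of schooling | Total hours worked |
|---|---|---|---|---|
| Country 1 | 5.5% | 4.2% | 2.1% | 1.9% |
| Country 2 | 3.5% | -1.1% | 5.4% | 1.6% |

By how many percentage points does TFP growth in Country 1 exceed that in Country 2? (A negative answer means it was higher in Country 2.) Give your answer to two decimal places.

0.80 percentage points

Labor's share = 1 − 0.36 − 0.25 = 0.39.
Country 1: TFP = 5.5 − 1.512 − 0.525 − 0.741 = 2.722%.
Country 2: TFP = 3.5 + 0.396 − 1.35 − 0.624 = 1.922%.
Difference = 2.722 − (1.922) = 0.8 pp.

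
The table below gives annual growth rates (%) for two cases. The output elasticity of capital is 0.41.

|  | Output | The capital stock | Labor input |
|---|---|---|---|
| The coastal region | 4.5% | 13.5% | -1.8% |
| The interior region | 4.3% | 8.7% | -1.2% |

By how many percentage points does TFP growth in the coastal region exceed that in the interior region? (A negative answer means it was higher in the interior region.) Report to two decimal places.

Labor's share = 1 − 0.41 = 0.59.
The coastal region: TFP = 4.5 − 5.535 + 1.062 = 0.027%.
The interior region: TFP = 4.3 − 3.567 + 0.708 = 1.441%.
Difference = 0.027 − (1.441) = -1.414 pp.

-1.41 percentage points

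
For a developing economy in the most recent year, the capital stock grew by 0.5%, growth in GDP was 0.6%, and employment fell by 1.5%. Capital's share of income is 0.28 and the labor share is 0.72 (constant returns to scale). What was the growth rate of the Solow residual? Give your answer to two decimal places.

Labor's share = 1 − 0.28 = 0.72.
The capital stock: 0.28 × 0.5 = 0.14 pp.
Employment: 0.72 × (-1.5) = -1.08 pp.
TFP growth = 0.6 + 0.94 = 1.54%.

1.54%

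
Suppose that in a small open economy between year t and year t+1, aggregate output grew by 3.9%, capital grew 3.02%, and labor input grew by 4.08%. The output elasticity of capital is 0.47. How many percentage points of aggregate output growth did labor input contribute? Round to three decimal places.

Labor's share = 1 − 0.47 = 0.53.
Contribution = share × growth = 0.53 × 4.08 = 2.1624 pp.

2.162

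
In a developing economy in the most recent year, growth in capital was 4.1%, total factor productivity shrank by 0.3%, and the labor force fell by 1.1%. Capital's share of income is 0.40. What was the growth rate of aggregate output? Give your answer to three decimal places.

Labor's share = 1 − 0.4 = 0.6.
Capital: 0.4 × 4.1 = 1.64 pp.
The labor force: 0.6 × (-1.1) = -0.66 pp.
Output growth = -0.3 + 0.98 = 0.68%.

Aggregate output grew 0.680%.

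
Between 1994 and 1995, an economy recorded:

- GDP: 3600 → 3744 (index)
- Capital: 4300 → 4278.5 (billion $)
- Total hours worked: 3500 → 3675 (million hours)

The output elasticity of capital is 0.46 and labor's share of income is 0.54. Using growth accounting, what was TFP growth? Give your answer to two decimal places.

TFP grew 1.53%.

GDP growth = (3744 − 3600) / 3600 = 4%.
Capital growth = (4278.5 − 4300) / 4300 = -0.5%.
Total hours worked growth = (3675 − 3500) / 3500 = 5%.
Labor's share = 1 − 0.46 = 0.54.
Capital: 0.46 × (-0.5) = -0.23 pp.
Total hours worked: 0.54 × 5 = 2.7 pp.
TFP growth = 4 − 2.47 = 1.53%.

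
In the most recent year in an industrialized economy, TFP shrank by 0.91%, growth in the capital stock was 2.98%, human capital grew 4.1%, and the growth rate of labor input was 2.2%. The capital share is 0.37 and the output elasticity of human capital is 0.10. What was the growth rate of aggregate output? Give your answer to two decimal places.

Labor's share = 1 − 0.37 − 0.1 = 0.53.
The capital stock: 0.37 × 2.98 = 1.1026 pp.
Human capital: 0.1 × 4.1 = 0.41 pp.
Labor input: 0.53 × 2.2 = 1.166 pp.
Output growth = -0.91 + 2.6786 = 1.7686%.

1.77%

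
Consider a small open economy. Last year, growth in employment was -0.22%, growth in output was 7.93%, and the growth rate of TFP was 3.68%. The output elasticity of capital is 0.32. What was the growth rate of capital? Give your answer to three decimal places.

Labor's share = 1 − 0.32 = 0.68.
gY = gA + 0.68×(-0.22) + 0.32×g.
0.32×g = 7.93 − 3.68 + 0.1496 = 4.3996.
g = 4.3996 / 0.32 = 13.74875%.

Capital grew 13.749%.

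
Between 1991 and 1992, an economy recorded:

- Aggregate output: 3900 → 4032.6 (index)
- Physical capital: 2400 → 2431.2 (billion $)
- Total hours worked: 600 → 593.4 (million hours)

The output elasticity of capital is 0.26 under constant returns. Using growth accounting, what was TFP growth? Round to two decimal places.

Aggregate output growth = (4032.6 − 3900) / 3900 = 3.4%.
Physical capital growth = (2431.2 − 2400) / 2400 = 1.3%.
Total hours worked growth = (593.4 − 600) / 600 = -1.1%.
Labor's share = 1 − 0.26 = 0.74.
Physical capital: 0.26 × 1.3 = 0.338 pp.
Total hours worked: 0.74 × (-1.1) = -0.814 pp.
TFP growth = 3.4 + 0.476 = 3.876%.

TFP growth was 3.88%.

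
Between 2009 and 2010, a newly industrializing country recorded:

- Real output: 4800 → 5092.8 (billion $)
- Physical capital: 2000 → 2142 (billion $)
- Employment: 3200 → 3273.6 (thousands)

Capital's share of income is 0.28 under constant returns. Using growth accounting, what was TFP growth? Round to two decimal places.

2.46%

Real output growth = (5092.8 − 4800) / 4800 = 6.1%.
Physical capital growth = (2142 − 2000) / 2000 = 7.1%.
Employment growth = (3273.6 − 3200) / 3200 = 2.3%.
Labor's share = 1 − 0.28 = 0.72.
Physical capital: 0.28 × 7.1 = 1.988 pp.
Employment: 0.72 × 2.3 = 1.656 pp.
TFP growth = 6.1 − 3.644 = 2.456%.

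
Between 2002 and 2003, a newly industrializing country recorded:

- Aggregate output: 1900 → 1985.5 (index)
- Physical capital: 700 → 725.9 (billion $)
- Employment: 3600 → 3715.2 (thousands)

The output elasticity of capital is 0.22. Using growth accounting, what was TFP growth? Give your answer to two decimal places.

TFP grew 1.19%.

Aggregate output growth = (1985.5 − 1900) / 1900 = 4.5%.
Physical capital growth = (725.9 − 700) / 700 = 3.7%.
Employment growth = (3715.2 − 3600) / 3600 = 3.2%.
Labor's share = 1 − 0.22 = 0.78.
Physical capital: 0.22 × 3.7 = 0.814 pp.
Employment: 0.78 × 3.2 = 2.496 pp.
TFP growth = 4.5 − 3.31 = 1.19%.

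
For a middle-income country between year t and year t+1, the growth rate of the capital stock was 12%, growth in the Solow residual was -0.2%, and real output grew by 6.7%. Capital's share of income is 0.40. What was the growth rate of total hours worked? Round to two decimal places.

Labor's share = 1 − 0.4 = 0.6.
gY = gA + 0.4×12 + 0.6×g.
0.6×g = 6.7 + 0.2 − 4.8 = 2.1.
g = 2.1 / 0.6 = 3.5%.

3.50%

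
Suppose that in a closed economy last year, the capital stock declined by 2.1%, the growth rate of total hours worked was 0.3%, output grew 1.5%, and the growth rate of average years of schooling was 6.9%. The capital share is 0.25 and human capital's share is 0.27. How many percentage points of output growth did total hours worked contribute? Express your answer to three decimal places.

Labor's share = 1 − 0.25 − 0.27 = 0.48.
Contribution = share × growth = 0.48 × 0.3 = 0.144 pp.

0.144 percentage points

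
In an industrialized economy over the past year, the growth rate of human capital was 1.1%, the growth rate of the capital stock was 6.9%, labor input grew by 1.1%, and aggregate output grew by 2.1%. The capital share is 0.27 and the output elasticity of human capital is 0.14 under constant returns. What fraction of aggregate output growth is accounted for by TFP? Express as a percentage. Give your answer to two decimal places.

Labor's share = 1 − 0.27 − 0.14 = 0.59.
The capital stock: 0.27 × 6.9 = 1.863 pp.
Human capital: 0.14 × 1.1 = 0.154 pp.
Labor input: 0.59 × 1.1 = 0.649 pp.
TFP growth = 2.1 − 2.666 = -0.566%.
TFP share of growth = -0.566 / 2.1 × 100 = -26.9524%.

-26.95%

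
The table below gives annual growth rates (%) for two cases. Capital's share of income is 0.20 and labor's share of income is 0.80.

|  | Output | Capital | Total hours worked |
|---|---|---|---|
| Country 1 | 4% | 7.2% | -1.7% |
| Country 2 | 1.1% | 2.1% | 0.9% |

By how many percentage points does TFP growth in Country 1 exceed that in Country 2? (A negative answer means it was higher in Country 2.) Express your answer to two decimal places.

Labor's share = 1 − 0.2 = 0.8.
Country 1: TFP = 4 − 1.44 + 1.36 = 3.92%.
Country 2: TFP = 1.1 − 0.42 − 0.72 = -0.04%.
Difference = 3.92 − (-0.04) = 3.96 pp.

3.96 percentage points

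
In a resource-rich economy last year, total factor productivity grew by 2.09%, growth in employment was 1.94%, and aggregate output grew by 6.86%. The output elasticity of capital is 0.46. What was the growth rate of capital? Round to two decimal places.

8.09%

Labor's share = 1 − 0.46 = 0.54.
gY = gA + 0.54×1.94 + 0.46×g.
0.46×g = 6.86 − 2.09 − 1.0476 = 3.7224.
g = 3.7224 / 0.46 = 8.0922%.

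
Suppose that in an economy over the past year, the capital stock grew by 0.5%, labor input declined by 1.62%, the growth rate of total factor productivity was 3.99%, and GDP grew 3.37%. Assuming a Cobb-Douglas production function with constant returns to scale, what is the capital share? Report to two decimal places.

α = 0.47

gY = gA + α·gK + (1−α)·gL, so gY − gA − gL = α(gK − gL).
3.37 − 3.99 + 1.62 = α × (0.5 − (-1.62)).
1 = 2.12 α, so α = 0.4717.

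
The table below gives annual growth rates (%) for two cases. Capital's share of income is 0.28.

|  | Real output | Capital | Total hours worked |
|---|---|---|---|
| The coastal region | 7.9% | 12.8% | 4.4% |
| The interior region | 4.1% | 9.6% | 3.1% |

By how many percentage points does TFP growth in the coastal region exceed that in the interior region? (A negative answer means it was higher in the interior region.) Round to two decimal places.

1.97 percentage points

Labor's share = 1 − 0.28 = 0.72.
The coastal region: TFP = 7.9 − 3.584 − 3.168 = 1.148%.
The interior region: TFP = 4.1 − 2.688 − 2.232 = -0.82%.
Difference = 1.148 − (-0.82) = 1.968 pp.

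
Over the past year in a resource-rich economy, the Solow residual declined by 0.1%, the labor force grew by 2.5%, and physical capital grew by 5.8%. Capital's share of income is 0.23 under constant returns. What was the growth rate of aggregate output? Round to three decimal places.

Labor's share = 1 − 0.23 = 0.77.
Physical capital: 0.23 × 5.8 = 1.334 pp.
The labor force: 0.77 × 2.5 = 1.925 pp.
Output growth = -0.1 + 3.259 = 3.159%.

3.159%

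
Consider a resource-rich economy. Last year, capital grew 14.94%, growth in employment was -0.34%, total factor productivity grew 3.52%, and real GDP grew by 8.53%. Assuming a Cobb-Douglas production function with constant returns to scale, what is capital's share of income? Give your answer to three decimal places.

Capital's share of income is 0.350.

gY = gA + α·gK + (1−α)·gL, so gY − gA − gL = α(gK − gL).
8.53 − 3.52 + 0.34 = α × (14.94 − (-0.34)).
5.35 = 15.28 α, so α = 0.35013.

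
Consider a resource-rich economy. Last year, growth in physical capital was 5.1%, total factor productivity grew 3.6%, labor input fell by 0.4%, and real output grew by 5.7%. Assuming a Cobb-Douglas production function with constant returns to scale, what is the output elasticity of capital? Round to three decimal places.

α = 0.455

gY = gA + α·gK + (1−α)·gL, so gY − gA − gL = α(gK − gL).
5.7 − 3.6 + 0.4 = α × (5.1 − (-0.4)).
2.5 = 5.5 α, so α = 0.45455.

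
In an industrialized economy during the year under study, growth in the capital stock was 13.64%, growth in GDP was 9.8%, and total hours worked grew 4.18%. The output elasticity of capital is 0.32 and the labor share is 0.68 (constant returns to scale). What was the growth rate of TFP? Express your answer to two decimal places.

Labor's share = 1 − 0.32 = 0.68.
The capital stock: 0.32 × 13.64 = 4.3648 pp.
Total hours worked: 0.68 × 4.18 = 2.8424 pp.
TFP growth = 9.8 − 7.2072 = 2.5928%.

2.59%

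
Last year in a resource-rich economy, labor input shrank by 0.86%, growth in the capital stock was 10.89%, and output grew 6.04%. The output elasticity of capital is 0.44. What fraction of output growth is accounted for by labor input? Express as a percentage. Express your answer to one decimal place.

-8.0%

Labor's share = 1 − 0.44 = 0.56.
Labor input contributed 0.56 × (-0.86) = -0.4816 pp.
Share of growth = -0.4816 / 6.04 × 100 = -7.974%.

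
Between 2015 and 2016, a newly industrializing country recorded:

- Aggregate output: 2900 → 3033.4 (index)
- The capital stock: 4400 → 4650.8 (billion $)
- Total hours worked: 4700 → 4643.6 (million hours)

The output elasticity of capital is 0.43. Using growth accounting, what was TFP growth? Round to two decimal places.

Aggregate output growth = (3033.4 − 2900) / 2900 = 4.6%.
The capital stock growth = (4650.8 − 4400) / 4400 = 5.7%.
Total hours worked growth = (4643.6 − 4700) / 4700 = -1.2%.
Labor's share = 1 − 0.43 = 0.57.
The capital stock: 0.43 × 5.7 = 2.451 pp.
Total hours worked: 0.57 × (-1.2) = -0.684 pp.
TFP growth = 4.6 − 1.767 = 2.833%.

2.83%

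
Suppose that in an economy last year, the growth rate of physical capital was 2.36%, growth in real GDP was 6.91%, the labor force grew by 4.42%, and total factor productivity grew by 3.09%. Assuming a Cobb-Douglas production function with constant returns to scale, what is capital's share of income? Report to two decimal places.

gY = gA + α·gK + (1−α)·gL, so gY − gA − gL = α(gK − gL).
6.91 − 3.09 − 4.42 = α × (2.36 − 4.42).
-0.6 = -2.06 α, so α = 0.2913.

α = 0.29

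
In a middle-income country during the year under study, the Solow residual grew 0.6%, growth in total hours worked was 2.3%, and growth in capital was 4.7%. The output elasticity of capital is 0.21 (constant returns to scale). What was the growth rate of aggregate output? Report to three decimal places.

Aggregate output grew 3.404%.

Labor's share = 1 − 0.21 = 0.79.
Capital: 0.21 × 4.7 = 0.987 pp.
Total hours worked: 0.79 × 2.3 = 1.817 pp.
Output growth = 0.6 + 2.804 = 3.404%.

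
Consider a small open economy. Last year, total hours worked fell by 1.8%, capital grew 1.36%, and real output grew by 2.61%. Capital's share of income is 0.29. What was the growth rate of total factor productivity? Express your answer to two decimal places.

3.49%

Labor's share = 1 − 0.29 = 0.71.
Capital: 0.29 × 1.36 = 0.3944 pp.
Total hours worked: 0.71 × (-1.8) = -1.278 pp.
TFP growth = 2.61 + 0.8836 = 3.4936%.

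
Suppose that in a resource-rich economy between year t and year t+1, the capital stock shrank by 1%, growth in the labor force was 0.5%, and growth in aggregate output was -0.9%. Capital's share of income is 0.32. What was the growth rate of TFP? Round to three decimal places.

-0.920%

Labor's share = 1 − 0.32 = 0.68.
The capital stock: 0.32 × (-1) = -0.32 pp.
The labor force: 0.68 × 0.5 = 0.34 pp.
TFP growth = -0.9 − 0.02 = -0.92%.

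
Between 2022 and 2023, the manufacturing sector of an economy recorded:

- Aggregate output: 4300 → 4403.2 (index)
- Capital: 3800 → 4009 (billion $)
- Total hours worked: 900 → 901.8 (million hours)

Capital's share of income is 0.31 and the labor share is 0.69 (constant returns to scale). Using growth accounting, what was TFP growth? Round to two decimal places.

Aggregate output growth = (4403.2 − 4300) / 4300 = 2.4%.
Capital growth = (4009 − 3800) / 3800 = 5.5%.
Total hours worked growth = (901.8 − 900) / 900 = 0.2%.
Labor's share = 1 − 0.31 = 0.69.
Capital: 0.31 × 5.5 = 1.705 pp.
Total hours worked: 0.69 × 0.2 = 0.138 pp.
TFP growth = 2.4 − 1.843 = 0.557%.

TFP growth was 0.56%.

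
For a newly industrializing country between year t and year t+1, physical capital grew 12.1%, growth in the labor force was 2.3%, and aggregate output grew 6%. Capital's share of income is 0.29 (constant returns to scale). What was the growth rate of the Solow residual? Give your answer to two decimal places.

0.86%

Labor's share = 1 − 0.29 = 0.71.
Physical capital: 0.29 × 12.1 = 3.509 pp.
The labor force: 0.71 × 2.3 = 1.633 pp.
TFP growth = 6 − 5.142 = 0.858%.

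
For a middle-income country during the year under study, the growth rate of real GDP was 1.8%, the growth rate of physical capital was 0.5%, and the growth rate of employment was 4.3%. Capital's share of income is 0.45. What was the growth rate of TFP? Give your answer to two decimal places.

Labor's share = 1 − 0.45 = 0.55.
Physical capital: 0.45 × 0.5 = 0.225 pp.
Employment: 0.55 × 4.3 = 2.365 pp.
TFP growth = 1.8 − 2.59 = -0.79%.

-0.79%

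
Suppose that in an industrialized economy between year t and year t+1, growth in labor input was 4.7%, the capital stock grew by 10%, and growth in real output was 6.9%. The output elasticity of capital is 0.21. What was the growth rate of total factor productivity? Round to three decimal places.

Labor's share = 1 − 0.21 = 0.79.
The capital stock: 0.21 × 10 = 2.1 pp.
Labor input: 0.79 × 4.7 = 3.713 pp.
TFP growth = 6.9 − 5.813 = 1.087%.

1.087%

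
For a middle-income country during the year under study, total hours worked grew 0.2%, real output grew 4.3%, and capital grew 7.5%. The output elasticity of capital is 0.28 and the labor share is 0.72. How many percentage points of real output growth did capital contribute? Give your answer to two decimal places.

Contribution = share × growth = 0.28 × 7.5 = 2.1 pp.

2.10 percentage points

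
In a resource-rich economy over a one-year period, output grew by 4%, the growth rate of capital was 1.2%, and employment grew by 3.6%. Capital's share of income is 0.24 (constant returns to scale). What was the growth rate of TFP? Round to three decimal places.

0.976%

Labor's share = 1 − 0.24 = 0.76.
Capital: 0.24 × 1.2 = 0.288 pp.
Employment: 0.76 × 3.6 = 2.736 pp.
TFP growth = 4 − 3.024 = 0.976%.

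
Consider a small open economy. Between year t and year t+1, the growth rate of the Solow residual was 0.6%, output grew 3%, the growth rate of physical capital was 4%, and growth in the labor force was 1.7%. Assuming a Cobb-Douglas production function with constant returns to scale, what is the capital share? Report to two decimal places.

0.30

gY = gA + α·gK + (1−α)·gL, so gY − gA − gL = α(gK − gL).
3 − 0.6 − 1.7 = α × (4 − 1.7).
0.7 = 2.3 α, so α = 0.3043.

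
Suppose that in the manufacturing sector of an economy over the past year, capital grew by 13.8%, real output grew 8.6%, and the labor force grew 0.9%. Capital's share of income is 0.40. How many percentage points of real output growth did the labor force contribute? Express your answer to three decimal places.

0.540 pp

Labor's share = 1 − 0.4 = 0.6.
Contribution = share × growth = 0.6 × 0.9 = 0.54 pp.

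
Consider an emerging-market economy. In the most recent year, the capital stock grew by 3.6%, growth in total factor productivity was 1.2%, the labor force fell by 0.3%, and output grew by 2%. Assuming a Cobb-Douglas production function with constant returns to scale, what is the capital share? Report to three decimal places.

The capital share is 0.282.

gY = gA + α·gK + (1−α)·gL, so gY − gA − gL = α(gK − gL).
2 − 1.2 + 0.3 = α × (3.6 − (-0.3)).
1.1 = 3.9 α, so α = 0.28205.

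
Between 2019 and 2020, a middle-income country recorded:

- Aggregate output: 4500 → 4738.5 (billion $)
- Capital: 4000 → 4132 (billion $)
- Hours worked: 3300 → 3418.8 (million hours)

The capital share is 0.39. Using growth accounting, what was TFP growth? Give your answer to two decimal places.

Aggregate output growth = (4738.5 − 4500) / 4500 = 5.3%.
Capital growth = (4132 − 4000) / 4000 = 3.3%.
Hours worked growth = (3418.8 − 3300) / 3300 = 3.6%.
Labor's share = 1 − 0.39 = 0.61.
Capital: 0.39 × 3.3 = 1.287 pp.
Hours worked: 0.61 × 3.6 = 2.196 pp.
TFP growth = 5.3 − 3.483 = 1.817%.

1.82%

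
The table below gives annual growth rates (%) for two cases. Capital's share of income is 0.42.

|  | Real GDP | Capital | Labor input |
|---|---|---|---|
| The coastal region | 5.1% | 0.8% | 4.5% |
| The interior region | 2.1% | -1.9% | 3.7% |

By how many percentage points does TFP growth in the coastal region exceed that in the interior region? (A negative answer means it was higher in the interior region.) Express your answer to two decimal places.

1.40 percentage points

Labor's share = 1 − 0.42 = 0.58.
The coastal region: TFP = 5.1 − 0.336 − 2.61 = 2.154%.
The interior region: TFP = 2.1 + 0.798 − 2.146 = 0.752%.
Difference = 2.154 − (0.752) = 1.402 pp.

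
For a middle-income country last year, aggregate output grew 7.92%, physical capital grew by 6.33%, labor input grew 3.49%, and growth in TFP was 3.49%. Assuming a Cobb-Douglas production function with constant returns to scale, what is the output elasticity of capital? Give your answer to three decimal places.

0.331

gY = gA + α·gK + (1−α)·gL, so gY − gA − gL = α(gK − gL).
7.92 − 3.49 − 3.49 = α × (6.33 − 3.49).
0.94 = 2.84 α, so α = 0.33099.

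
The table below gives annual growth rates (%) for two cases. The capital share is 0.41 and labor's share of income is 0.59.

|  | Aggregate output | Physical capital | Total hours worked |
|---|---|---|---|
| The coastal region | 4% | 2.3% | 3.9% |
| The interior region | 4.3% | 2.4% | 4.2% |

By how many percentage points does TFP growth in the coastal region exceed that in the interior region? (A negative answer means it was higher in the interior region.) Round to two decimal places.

-0.08 percentage points

Labor's share = 1 − 0.41 = 0.59.
The coastal region: TFP = 4 − 0.943 − 2.301 = 0.756%.
The interior region: TFP = 4.3 − 0.984 − 2.478 = 0.838%.
Difference = 0.756 − (0.838) = -0.082 pp.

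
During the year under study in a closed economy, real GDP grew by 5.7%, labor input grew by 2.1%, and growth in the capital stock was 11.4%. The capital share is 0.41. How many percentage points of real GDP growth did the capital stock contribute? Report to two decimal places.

4.67

Contribution = share × growth = 0.41 × 11.4 = 4.674 pp.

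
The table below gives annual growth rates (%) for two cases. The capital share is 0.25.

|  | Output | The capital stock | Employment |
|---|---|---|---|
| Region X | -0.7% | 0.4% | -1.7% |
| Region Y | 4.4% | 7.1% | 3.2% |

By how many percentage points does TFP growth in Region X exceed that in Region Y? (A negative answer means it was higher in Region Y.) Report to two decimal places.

0.25 percentage points

Labor's share = 1 − 0.25 = 0.75.
Region X: TFP = -0.7 − 0.1 + 1.275 = 0.475%.
Region Y: TFP = 4.4 − 1.775 − 2.4 = 0.225%.
Difference = 0.475 − (0.225) = 0.25 pp.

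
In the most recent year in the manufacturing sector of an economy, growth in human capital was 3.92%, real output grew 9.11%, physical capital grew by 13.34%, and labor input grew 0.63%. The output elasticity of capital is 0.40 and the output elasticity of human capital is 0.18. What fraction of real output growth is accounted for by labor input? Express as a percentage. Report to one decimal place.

Labor's share = 1 − 0.4 − 0.18 = 0.42.
Labor input contributed 0.42 × 0.63 = 0.2646 pp.
Share of growth = 0.2646 / 9.11 × 100 = 2.905%.

Labor input accounted for 2.9% of growth.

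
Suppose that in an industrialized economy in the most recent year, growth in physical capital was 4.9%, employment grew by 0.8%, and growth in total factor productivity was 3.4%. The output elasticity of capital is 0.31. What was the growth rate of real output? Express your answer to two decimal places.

Labor's share = 1 − 0.31 = 0.69.
Physical capital: 0.31 × 4.9 = 1.519 pp.
Employment: 0.69 × 0.8 = 0.552 pp.
Output growth = 3.4 + 2.071 = 5.471%.

5.47%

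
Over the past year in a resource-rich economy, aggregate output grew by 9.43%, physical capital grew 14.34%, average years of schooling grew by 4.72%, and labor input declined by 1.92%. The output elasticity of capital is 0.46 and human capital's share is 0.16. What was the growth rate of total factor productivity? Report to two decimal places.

Labor's share = 1 − 0.46 − 0.16 = 0.38.
Physical capital: 0.46 × 14.34 = 6.5964 pp.
Average years of schooling: 0.16 × 4.72 = 0.7552 pp.
Labor input: 0.38 × (-1.92) = -0.7296 pp.
TFP growth = 9.43 − 6.622 = 2.808%.

2.81%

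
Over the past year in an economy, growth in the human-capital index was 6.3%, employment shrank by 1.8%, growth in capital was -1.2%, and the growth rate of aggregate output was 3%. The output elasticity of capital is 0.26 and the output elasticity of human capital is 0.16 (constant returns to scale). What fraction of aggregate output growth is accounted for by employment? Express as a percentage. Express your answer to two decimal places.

-34.80%

Labor's share = 1 − 0.26 − 0.16 = 0.58.
Employment contributed 0.58 × (-1.8) = -1.044 pp.
Share of growth = -1.044 / 3 × 100 = -34.8%.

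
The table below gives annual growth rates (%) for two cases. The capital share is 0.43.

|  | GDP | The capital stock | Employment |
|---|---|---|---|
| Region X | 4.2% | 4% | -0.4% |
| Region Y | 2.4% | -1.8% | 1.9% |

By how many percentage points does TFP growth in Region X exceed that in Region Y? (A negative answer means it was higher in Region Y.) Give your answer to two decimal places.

Labor's share = 1 − 0.43 = 0.57.
Region X: TFP = 4.2 − 1.72 + 0.228 = 2.708%.
Region Y: TFP = 2.4 + 0.774 − 1.083 = 2.091%.
Difference = 2.708 − (2.091) = 0.617 pp.

0.62 percentage points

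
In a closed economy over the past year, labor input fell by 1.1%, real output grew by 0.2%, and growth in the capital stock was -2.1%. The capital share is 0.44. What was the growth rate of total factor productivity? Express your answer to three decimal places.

1.740%

Labor's share = 1 − 0.44 = 0.56.
The capital stock: 0.44 × (-2.1) = -0.924 pp.
Labor input: 0.56 × (-1.1) = -0.616 pp.
TFP growth = 0.2 + 1.54 = 1.74%.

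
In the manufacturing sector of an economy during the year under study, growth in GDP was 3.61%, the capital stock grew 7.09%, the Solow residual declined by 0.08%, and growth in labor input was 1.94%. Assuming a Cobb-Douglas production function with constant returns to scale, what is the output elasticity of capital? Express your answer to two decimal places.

gY = gA + α·gK + (1−α)·gL, so gY − gA − gL = α(gK − gL).
3.61 + 0.08 − 1.94 = α × (7.09 − 1.94).
1.75 = 5.15 α, so α = 0.3398.

0.34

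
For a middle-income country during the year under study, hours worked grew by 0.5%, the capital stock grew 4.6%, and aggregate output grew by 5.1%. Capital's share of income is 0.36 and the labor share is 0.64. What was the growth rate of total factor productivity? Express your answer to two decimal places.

Labor's share = 1 − 0.36 = 0.64.
The capital stock: 0.36 × 4.6 = 1.656 pp.
Hours worked: 0.64 × 0.5 = 0.32 pp.
TFP growth = 5.1 − 1.976 = 3.124%.

3.12%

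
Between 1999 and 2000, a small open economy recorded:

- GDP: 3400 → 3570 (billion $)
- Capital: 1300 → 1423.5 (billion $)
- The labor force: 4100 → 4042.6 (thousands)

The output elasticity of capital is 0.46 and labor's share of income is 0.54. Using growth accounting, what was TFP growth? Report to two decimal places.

GDP growth = (3570 − 3400) / 3400 = 5%.
Capital growth = (1423.5 − 1300) / 1300 = 9.5%.
The labor force growth = (4042.6 − 4100) / 4100 = -1.4%.
Labor's share = 1 − 0.46 = 0.54.
Capital: 0.46 × 9.5 = 4.37 pp.
The labor force: 0.54 × (-1.4) = -0.756 pp.
TFP growth = 5 − 3.614 = 1.386%.

TFP grew 1.39%.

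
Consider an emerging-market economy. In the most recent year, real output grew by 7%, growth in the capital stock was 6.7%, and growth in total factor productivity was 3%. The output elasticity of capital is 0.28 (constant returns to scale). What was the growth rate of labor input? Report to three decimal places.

2.950%

Labor's share = 1 − 0.28 = 0.72.
gY = gA + 0.28×6.7 + 0.72×g.
0.72×g = 7 − 3 − 1.876 = 2.124.
g = 2.124 / 0.72 = 2.95%.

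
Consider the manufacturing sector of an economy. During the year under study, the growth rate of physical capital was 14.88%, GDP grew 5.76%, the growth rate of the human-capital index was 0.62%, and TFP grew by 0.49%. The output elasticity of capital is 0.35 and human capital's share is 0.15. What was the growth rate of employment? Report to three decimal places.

-0.062%

Labor's share = 1 − 0.35 − 0.15 = 0.5.
gY = gA + 0.35×14.88 + 0.15×0.62 + 0.5×g.
0.5×g = 5.76 − 0.49 − 5.301 = -0.031.
g = -0.031 / 0.5 = -0.062%.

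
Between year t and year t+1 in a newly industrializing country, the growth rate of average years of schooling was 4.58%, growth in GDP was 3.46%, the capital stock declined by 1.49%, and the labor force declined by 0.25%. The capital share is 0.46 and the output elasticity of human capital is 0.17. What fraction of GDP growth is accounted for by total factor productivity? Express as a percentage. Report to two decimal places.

Labor's share = 1 − 0.46 − 0.17 = 0.37.
The capital stock: 0.46 × (-1.49) = -0.6854 pp.
Average years of schooling: 0.17 × 4.58 = 0.7786 pp.
The labor force: 0.37 × (-0.25) = -0.0925 pp.
TFP growth = 3.46 − 0.0007 = 3.4593%.
TFP share of growth = 3.4593 / 3.46 × 100 = 99.9798%.

99.98%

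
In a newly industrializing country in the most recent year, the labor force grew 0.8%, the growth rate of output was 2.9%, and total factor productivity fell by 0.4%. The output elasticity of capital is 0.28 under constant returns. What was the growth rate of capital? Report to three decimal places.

Labor's share = 1 − 0.28 = 0.72.
gY = gA + 0.72×0.8 + 0.28×g.
0.28×g = 2.9 + 0.4 − 0.576 = 2.724.
g = 2.724 / 0.28 = 9.72857%.

9.729%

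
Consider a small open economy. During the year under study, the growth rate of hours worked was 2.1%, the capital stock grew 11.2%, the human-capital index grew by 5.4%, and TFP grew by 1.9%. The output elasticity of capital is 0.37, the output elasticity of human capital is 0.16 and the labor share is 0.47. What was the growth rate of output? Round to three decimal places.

Labor's share = 1 − 0.37 − 0.16 = 0.47.
The capital stock: 0.37 × 11.2 = 4.144 pp.
The human-capital index: 0.16 × 5.4 = 0.864 pp.
Hours worked: 0.47 × 2.1 = 0.987 pp.
Output growth = 1.9 + 5.995 = 7.895%.

Output grew 7.895%.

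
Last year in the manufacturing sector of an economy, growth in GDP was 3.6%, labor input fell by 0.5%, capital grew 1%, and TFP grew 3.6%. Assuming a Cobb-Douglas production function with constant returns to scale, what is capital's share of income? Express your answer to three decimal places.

0.333

gY = gA + α·gK + (1−α)·gL, so gY − gA − gL = α(gK − gL).
3.6 − 3.6 + 0.5 = α × (1 − (-0.5)).
0.5 = 1.5 α, so α = 0.33333.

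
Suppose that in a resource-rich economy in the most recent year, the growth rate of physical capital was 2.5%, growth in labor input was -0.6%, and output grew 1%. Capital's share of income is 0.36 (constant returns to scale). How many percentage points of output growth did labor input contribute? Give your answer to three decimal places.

Labor's share = 1 − 0.36 = 0.64.
Contribution = share × growth = 0.64 × (-0.6) = -0.384 pp.

-0.384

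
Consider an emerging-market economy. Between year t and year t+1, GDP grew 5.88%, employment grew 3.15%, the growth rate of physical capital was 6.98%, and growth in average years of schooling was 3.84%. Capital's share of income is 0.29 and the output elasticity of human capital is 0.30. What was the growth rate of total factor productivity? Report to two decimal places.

Labor's share = 1 − 0.29 − 0.3 = 0.41.
Physical capital: 0.29 × 6.98 = 2.0242 pp.
Average years of schooling: 0.3 × 3.84 = 1.152 pp.
Employment: 0.41 × 3.15 = 1.2915 pp.
TFP growth = 5.88 − 4.4677 = 1.4123%.

1.41%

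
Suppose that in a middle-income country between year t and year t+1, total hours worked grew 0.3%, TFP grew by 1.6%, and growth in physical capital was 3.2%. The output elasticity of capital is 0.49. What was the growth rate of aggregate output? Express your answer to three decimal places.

3.321%

Labor's share = 1 − 0.49 = 0.51.
Physical capital: 0.49 × 3.2 = 1.568 pp.
Total hours worked: 0.51 × 0.3 = 0.153 pp.
Output growth = 1.6 + 1.721 = 3.321%.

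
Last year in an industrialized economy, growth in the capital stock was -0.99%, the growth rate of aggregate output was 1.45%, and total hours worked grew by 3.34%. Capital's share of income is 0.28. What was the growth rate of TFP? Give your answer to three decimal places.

Labor's share = 1 − 0.28 = 0.72.
The capital stock: 0.28 × (-0.99) = -0.2772 pp.
Total hours worked: 0.72 × 3.34 = 2.4048 pp.
TFP growth = 1.45 − 2.1276 = -0.6776%.

-0.678%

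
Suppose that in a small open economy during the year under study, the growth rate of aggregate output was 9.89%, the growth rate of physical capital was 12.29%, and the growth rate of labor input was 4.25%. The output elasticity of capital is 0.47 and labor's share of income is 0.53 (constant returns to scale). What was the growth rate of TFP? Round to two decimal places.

1.86%

Labor's share = 1 − 0.47 = 0.53.
Physical capital: 0.47 × 12.29 = 5.7763 pp.
Labor input: 0.53 × 4.25 = 2.2525 pp.
TFP growth = 9.89 − 8.0288 = 1.8612%.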